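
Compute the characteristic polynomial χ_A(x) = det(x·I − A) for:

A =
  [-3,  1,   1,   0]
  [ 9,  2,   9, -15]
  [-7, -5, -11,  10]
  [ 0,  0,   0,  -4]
x^4 + 16*x^3 + 96*x^2 + 256*x + 256

Expanding det(x·I − A) (e.g. by cofactor expansion or by noting that A is similar to its Jordan form J, which has the same characteristic polynomial as A) gives
  χ_A(x) = x^4 + 16*x^3 + 96*x^2 + 256*x + 256
which factors as (x + 4)^4. The eigenvalues (with algebraic multiplicities) are λ = -4 with multiplicity 4.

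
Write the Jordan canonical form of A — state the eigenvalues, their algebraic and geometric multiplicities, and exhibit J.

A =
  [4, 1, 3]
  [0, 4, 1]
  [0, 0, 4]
J_3(4)

The characteristic polynomial is
  det(x·I − A) = x^3 - 12*x^2 + 48*x - 64 = (x - 4)^3

Eigenvalues and multiplicities (the geometric multiplicity of λ is n − rank(A − λI), which equals the number of Jordan blocks for λ):
  λ = 4: algebraic multiplicity = 3, geometric multiplicity = 1

Determining the block sizes for each eigenvalue:
  λ = 4: one block (gm = 1), so the single block has size am = 3 → block sizes [3]

Assembling the blocks gives a Jordan form
J =
  [4, 1, 0]
  [0, 4, 1]
  [0, 0, 4]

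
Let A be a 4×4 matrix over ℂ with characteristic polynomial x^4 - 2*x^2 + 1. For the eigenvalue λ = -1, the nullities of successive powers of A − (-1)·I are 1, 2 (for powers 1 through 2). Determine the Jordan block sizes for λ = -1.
Block sizes for λ = -1: [2]

From the dimensions of kernels of powers, the number of Jordan blocks of size at least j is d_j − d_{j−1} where d_j = dim ker(N^j) (with d_0 = 0). Computing the differences gives [1, 1].
The number of blocks of size exactly k is (#blocks of size ≥ k) − (#blocks of size ≥ k + 1), so the partition is: 1 block(s) of size 2.
In nonincreasing order the block sizes are [2].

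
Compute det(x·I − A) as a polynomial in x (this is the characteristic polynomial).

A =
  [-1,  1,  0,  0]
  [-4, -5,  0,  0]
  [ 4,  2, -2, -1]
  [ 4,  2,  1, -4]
x^4 + 12*x^3 + 54*x^2 + 108*x + 81

Expanding det(x·I − A) (e.g. by cofactor expansion or by noting that A is similar to its Jordan form J, which has the same characteristic polynomial as A) gives
  χ_A(x) = x^4 + 12*x^3 + 54*x^2 + 108*x + 81
which factors as (x + 3)^4. The eigenvalues (with algebraic multiplicities) are λ = -3 with multiplicity 4.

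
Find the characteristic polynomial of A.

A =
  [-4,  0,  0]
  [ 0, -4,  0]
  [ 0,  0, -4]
x^3 + 12*x^2 + 48*x + 64

Expanding det(x·I − A) (e.g. by cofactor expansion or by noting that A is similar to its Jordan form J, which has the same characteristic polynomial as A) gives
  χ_A(x) = x^3 + 12*x^2 + 48*x + 64
which factors as (x + 4)^3. The eigenvalues (with algebraic multiplicities) are λ = -4 with multiplicity 3.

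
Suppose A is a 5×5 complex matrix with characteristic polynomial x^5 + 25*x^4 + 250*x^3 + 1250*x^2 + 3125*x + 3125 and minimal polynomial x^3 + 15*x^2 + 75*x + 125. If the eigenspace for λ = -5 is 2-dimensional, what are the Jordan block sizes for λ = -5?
Block sizes for λ = -5: [3, 2]

Step 1 — from the characteristic polynomial, algebraic multiplicity of λ = -5 is 5. From dim ker(A − (-5)·I) = 2, there are exactly 2 Jordan blocks for λ = -5.
Step 2 — from the minimal polynomial, the factor (x + 5)^3 tells us the largest block for λ = -5 has size 3.
Step 3 — with total size 5, 2 blocks, and largest block 3, the block sizes (in nonincreasing order) are [3, 2].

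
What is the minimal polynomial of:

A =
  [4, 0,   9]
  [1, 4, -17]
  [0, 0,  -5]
x^3 - 3*x^2 - 24*x + 80

The characteristic polynomial is χ_A(x) = (x - 4)^2*(x + 5), so the eigenvalues are known. The minimal polynomial is
  m_A(x) = Π_λ (x − λ)^{k_λ}
where k_λ is the size of the *largest* Jordan block for λ (equivalently, the smallest k with (A − λI)^k v = 0 for every generalised eigenvector v of λ).

  λ = -5: largest Jordan block has size 1, contributing (x + 5)
  λ = 4: largest Jordan block has size 2, contributing (x − 4)^2

So m_A(x) = (x - 4)^2*(x + 5) = x^3 - 3*x^2 - 24*x + 80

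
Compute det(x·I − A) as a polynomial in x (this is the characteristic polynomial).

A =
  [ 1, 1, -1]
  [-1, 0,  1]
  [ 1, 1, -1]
x^3

Expanding det(x·I − A) (e.g. by cofactor expansion or by noting that A is similar to its Jordan form J, which has the same characteristic polynomial as A) gives
  χ_A(x) = x^3
which factors as x^3. The eigenvalues (with algebraic multiplicities) are λ = 0 with multiplicity 3.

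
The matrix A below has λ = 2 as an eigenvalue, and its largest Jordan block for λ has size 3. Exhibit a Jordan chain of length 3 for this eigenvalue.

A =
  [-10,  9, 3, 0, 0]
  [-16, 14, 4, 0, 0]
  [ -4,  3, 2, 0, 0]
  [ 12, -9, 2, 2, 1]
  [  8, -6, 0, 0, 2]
A Jordan chain for λ = 2 of length 3:
v_1 = (-12, -16, 0, 0, 0)ᵀ
v_2 = (-12, -16, -4, 12, 8)ᵀ
v_3 = (1, 0, 0, 0, 0)ᵀ

Let N = A − (2)·I. We want v_3 with N^3 v_3 = 0 but N^2 v_3 ≠ 0; then v_{j-1} := N · v_j for j = 3, …, 2.

Pick v_3 = (1, 0, 0, 0, 0)ᵀ.
Then v_2 = N · v_3 = (-12, -16, -4, 12, 8)ᵀ.
Then v_1 = N · v_2 = (-12, -16, 0, 0, 0)ᵀ.

Sanity check: (A − (2)·I) v_1 = (0, 0, 0, 0, 0)ᵀ = 0. ✓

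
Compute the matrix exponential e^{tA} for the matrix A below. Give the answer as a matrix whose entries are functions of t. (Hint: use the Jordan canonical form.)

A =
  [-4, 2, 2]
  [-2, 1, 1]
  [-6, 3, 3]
e^{tA} =
  [1 - 4*t, 2*t, 2*t]
  [-2*t, t + 1, t]
  [-6*t, 3*t, 3*t + 1]

Strategy: write A = P · J · P⁻¹ where J is a Jordan canonical form, so e^{tA} = P · e^{tJ} · P⁻¹, and e^{tJ} can be computed block-by-block.

A has Jordan form
J =
  [0, 1, 0]
  [0, 0, 0]
  [0, 0, 0]
(up to reordering of blocks).

Per-block formulas:
  For a 1×1 block at λ = 0: exp(t · [0]) = [e^(0t)].
  For a 2×2 Jordan block J_2(0): exp(t · J_2(0)) = e^(0t)·(I + t·N), where N is the 2×2 nilpotent shift.

After assembling e^{tJ} and conjugating by P, we get:

e^{tA} =
  [1 - 4*t, 2*t, 2*t]
  [-2*t, t + 1, t]
  [-6*t, 3*t, 3*t + 1]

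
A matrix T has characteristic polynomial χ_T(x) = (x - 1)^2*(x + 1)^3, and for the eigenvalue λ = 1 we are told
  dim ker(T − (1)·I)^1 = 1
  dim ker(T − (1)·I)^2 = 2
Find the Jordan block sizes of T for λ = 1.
Block sizes for λ = 1: [2]

From the dimensions of kernels of powers, the number of Jordan blocks of size at least j is d_j − d_{j−1} where d_j = dim ker(N^j) (with d_0 = 0). Computing the differences gives [1, 1].
The number of blocks of size exactly k is (#blocks of size ≥ k) − (#blocks of size ≥ k + 1), so the partition is: 1 block(s) of size 2.
In nonincreasing order the block sizes are [2].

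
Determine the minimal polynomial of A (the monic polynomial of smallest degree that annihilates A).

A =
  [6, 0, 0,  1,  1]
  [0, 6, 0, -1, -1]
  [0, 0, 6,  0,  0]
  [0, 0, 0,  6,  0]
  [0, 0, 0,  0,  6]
x^2 - 12*x + 36

The characteristic polynomial is χ_A(x) = (x - 6)^5, so the eigenvalues are known. The minimal polynomial is
  m_A(x) = Π_λ (x − λ)^{k_λ}
where k_λ is the size of the *largest* Jordan block for λ (equivalently, the smallest k with (A − λI)^k v = 0 for every generalised eigenvector v of λ).

  λ = 6: largest Jordan block has size 2, contributing (x − 6)^2

So m_A(x) = (x - 6)^2 = x^2 - 12*x + 36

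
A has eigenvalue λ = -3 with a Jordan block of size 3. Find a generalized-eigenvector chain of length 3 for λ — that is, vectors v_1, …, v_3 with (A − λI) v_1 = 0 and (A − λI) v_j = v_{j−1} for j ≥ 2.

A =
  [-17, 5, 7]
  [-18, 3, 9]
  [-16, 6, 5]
A Jordan chain for λ = -3 of length 3:
v_1 = (-6, 0, -12)ᵀ
v_2 = (-14, -18, -16)ᵀ
v_3 = (1, 0, 0)ᵀ

Let N = A − (-3)·I. We want v_3 with N^3 v_3 = 0 but N^2 v_3 ≠ 0; then v_{j-1} := N · v_j for j = 3, …, 2.

Pick v_3 = (1, 0, 0)ᵀ.
Then v_2 = N · v_3 = (-14, -18, -16)ᵀ.
Then v_1 = N · v_2 = (-6, 0, -12)ᵀ.

Sanity check: (A − (-3)·I) v_1 = (0, 0, 0)ᵀ = 0. ✓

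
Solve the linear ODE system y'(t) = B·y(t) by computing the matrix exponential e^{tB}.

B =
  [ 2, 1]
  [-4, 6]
e^{tB} =
  [-2*t*exp(4*t) + exp(4*t), t*exp(4*t)]
  [-4*t*exp(4*t), 2*t*exp(4*t) + exp(4*t)]

Strategy: write B = P · J · P⁻¹ where J is a Jordan canonical form, so e^{tB} = P · e^{tJ} · P⁻¹, and e^{tJ} can be computed block-by-block.

B has Jordan form
J =
  [4, 1]
  [0, 4]
(up to reordering of blocks).

Per-block formulas:
  For a 2×2 Jordan block J_2(4): exp(t · J_2(4)) = e^(4t)·(I + t·N), where N is the 2×2 nilpotent shift.

After assembling e^{tJ} and conjugating by P, we get:

e^{tB} =
  [-2*t*exp(4*t) + exp(4*t), t*exp(4*t)]
  [-4*t*exp(4*t), 2*t*exp(4*t) + exp(4*t)]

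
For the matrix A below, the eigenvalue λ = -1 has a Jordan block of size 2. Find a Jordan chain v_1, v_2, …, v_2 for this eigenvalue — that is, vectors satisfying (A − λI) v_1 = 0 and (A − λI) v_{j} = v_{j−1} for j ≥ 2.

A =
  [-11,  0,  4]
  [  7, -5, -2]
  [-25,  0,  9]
A Jordan chain for λ = -1 of length 2:
v_1 = (-10, -5, -25)ᵀ
v_2 = (1, 3, 0)ᵀ

Let N = A − (-1)·I. We want v_2 with N^2 v_2 = 0 but N^1 v_2 ≠ 0; then v_{j-1} := N · v_j for j = 2, …, 2.

Pick v_2 = (1, 3, 0)ᵀ.
Then v_1 = N · v_2 = (-10, -5, -25)ᵀ.

Sanity check: (A − (-1)·I) v_1 = (0, 0, 0)ᵀ = 0. ✓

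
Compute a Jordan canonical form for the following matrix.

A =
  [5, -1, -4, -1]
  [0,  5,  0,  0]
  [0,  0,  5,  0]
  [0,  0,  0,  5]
J_2(5) ⊕ J_1(5) ⊕ J_1(5)

The characteristic polynomial is
  det(x·I − A) = x^4 - 20*x^3 + 150*x^2 - 500*x + 625 = (x - 5)^4

Eigenvalues and multiplicities (the geometric multiplicity of λ is n − rank(A − λI), which equals the number of Jordan blocks for λ):
  λ = 5: algebraic multiplicity = 4, geometric multiplicity = 3

Determining the block sizes for each eigenvalue:
  λ = 5: 3 blocks summing to 4 forces exactly one block of size 2 and the rest size 1 → block sizes [2, 1, 1]

Assembling the blocks gives a Jordan form
J =
  [5, 1, 0, 0]
  [0, 5, 0, 0]
  [0, 0, 5, 0]
  [0, 0, 0, 5]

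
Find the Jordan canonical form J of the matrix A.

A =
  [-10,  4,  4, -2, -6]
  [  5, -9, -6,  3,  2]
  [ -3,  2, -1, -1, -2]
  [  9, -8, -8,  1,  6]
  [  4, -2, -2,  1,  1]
J_2(-5) ⊕ J_1(-3) ⊕ J_1(-3) ⊕ J_1(-2)

The characteristic polynomial is
  det(x·I − A) = x^5 + 18*x^4 + 126*x^3 + 428*x^2 + 705*x + 450 = (x + 2)*(x + 3)^2*(x + 5)^2

Eigenvalues and multiplicities (the geometric multiplicity of λ is n − rank(A − λI), which equals the number of Jordan blocks for λ):
  λ = -5: algebraic multiplicity = 2, geometric multiplicity = 1
  λ = -3: algebraic multiplicity = 2, geometric multiplicity = 2
  λ = -2: algebraic multiplicity = 1, geometric multiplicity = 1

Determining the block sizes for each eigenvalue:
  λ = -5: one block (gm = 1), so the single block has size am = 2 → block sizes [2]
  λ = -3: gm = am = 2, so every block has size 1 → block sizes [1, 1]
  λ = -2: one block (gm = 1), so the single block has size am = 1 → block sizes [1]

Assembling the blocks gives a Jordan form
J =
  [-5,  1,  0,  0,  0]
  [ 0, -5,  0,  0,  0]
  [ 0,  0, -3,  0,  0]
  [ 0,  0,  0, -3,  0]
  [ 0,  0,  0,  0, -2]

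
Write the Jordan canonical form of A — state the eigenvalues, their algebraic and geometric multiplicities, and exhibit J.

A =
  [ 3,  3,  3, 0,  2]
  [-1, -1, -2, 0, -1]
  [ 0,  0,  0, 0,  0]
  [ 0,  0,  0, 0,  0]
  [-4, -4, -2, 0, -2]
J_3(0) ⊕ J_1(0) ⊕ J_1(0)

The characteristic polynomial is
  det(x·I − A) = x^5

Eigenvalues and multiplicities (the geometric multiplicity of λ is n − rank(A − λI), which equals the number of Jordan blocks for λ):
  λ = 0: algebraic multiplicity = 5, geometric multiplicity = 3

Determining the block sizes for each eigenvalue:
  λ = 0: with am = 5 and gm = 3, the partition is not yet determined (e.g. several partitions of 5 into 3 parts exist). Let N = A − (0)·I. Computing rank(N^1) = 2, rank(N^2) = 1, rank(N^3) = 0; the number of blocks of size ≥ j is rank(N^{j−1}) − rank(N^j), giving [3, 1, 1]. So we have 1 block(s) of size 3, 2 block(s) of size 1 → block sizes [3, 1, 1]

Assembling the blocks gives a Jordan form
J =
  [0, 1, 0, 0, 0]
  [0, 0, 1, 0, 0]
  [0, 0, 0, 0, 0]
  [0, 0, 0, 0, 0]
  [0, 0, 0, 0, 0]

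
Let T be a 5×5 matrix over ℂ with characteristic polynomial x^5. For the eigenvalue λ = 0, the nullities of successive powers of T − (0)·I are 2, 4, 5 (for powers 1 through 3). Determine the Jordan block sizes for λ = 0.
Block sizes for λ = 0: [3, 2]

From the dimensions of kernels of powers, the number of Jordan blocks of size at least j is d_j − d_{j−1} where d_j = dim ker(N^j) (with d_0 = 0). Computing the differences gives [2, 2, 1].
The number of blocks of size exactly k is (#blocks of size ≥ k) − (#blocks of size ≥ k + 1), so the partition is: 1 block(s) of size 2, 1 block(s) of size 3.
In nonincreasing order the block sizes are [3, 2].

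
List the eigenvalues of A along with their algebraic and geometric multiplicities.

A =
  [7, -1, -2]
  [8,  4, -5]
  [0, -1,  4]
λ = 5: alg = 3, geom = 1

Step 1 — factor the characteristic polynomial to read off the algebraic multiplicities:
  χ_A(x) = (x - 5)^3

Step 2 — compute geometric multiplicities via the rank-nullity identity g(λ) = n − rank(A − λI):
  rank(A − (5)·I) = 2, so dim ker(A − (5)·I) = n − 2 = 1

Summary:
  λ = 5: algebraic multiplicity = 3, geometric multiplicity = 1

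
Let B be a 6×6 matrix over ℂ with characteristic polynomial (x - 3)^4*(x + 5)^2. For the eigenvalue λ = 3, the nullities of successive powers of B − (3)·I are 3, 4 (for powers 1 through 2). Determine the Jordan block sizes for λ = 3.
Block sizes for λ = 3: [2, 1, 1]

From the dimensions of kernels of powers, the number of Jordan blocks of size at least j is d_j − d_{j−1} where d_j = dim ker(N^j) (with d_0 = 0). Computing the differences gives [3, 1].
The number of blocks of size exactly k is (#blocks of size ≥ k) − (#blocks of size ≥ k + 1), so the partition is: 2 block(s) of size 1, 1 block(s) of size 2.
In nonincreasing order the block sizes are [2, 1, 1].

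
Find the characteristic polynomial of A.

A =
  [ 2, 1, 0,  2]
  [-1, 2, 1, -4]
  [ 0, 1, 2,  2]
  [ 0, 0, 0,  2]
x^4 - 8*x^3 + 24*x^2 - 32*x + 16

Expanding det(x·I − A) (e.g. by cofactor expansion or by noting that A is similar to its Jordan form J, which has the same characteristic polynomial as A) gives
  χ_A(x) = x^4 - 8*x^3 + 24*x^2 - 32*x + 16
which factors as (x - 2)^4. The eigenvalues (with algebraic multiplicities) are λ = 2 with multiplicity 4.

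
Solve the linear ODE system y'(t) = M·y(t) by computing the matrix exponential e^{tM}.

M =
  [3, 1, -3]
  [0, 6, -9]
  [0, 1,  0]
e^{tM} =
  [exp(3*t), t*exp(3*t), -3*t*exp(3*t)]
  [0, 3*t*exp(3*t) + exp(3*t), -9*t*exp(3*t)]
  [0, t*exp(3*t), -3*t*exp(3*t) + exp(3*t)]

Strategy: write M = P · J · P⁻¹ where J is a Jordan canonical form, so e^{tM} = P · e^{tJ} · P⁻¹, and e^{tJ} can be computed block-by-block.

M has Jordan form
J =
  [3, 1, 0]
  [0, 3, 0]
  [0, 0, 3]
(up to reordering of blocks).

Per-block formulas:
  For a 2×2 Jordan block J_2(3): exp(t · J_2(3)) = e^(3t)·(I + t·N), where N is the 2×2 nilpotent shift.
  For a 1×1 block at λ = 3: exp(t · [3]) = [e^(3t)].

After assembling e^{tJ} and conjugating by P, we get:

e^{tM} =
  [exp(3*t), t*exp(3*t), -3*t*exp(3*t)]
  [0, 3*t*exp(3*t) + exp(3*t), -9*t*exp(3*t)]
  [0, t*exp(3*t), -3*t*exp(3*t) + exp(3*t)]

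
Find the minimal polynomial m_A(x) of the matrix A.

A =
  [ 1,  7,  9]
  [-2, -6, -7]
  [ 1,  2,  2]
x^3 + 3*x^2 + 3*x + 1

The characteristic polynomial is χ_A(x) = (x + 1)^3, so the eigenvalues are known. The minimal polynomial is
  m_A(x) = Π_λ (x − λ)^{k_λ}
where k_λ is the size of the *largest* Jordan block for λ (equivalently, the smallest k with (A − λI)^k v = 0 for every generalised eigenvector v of λ).

  λ = -1: largest Jordan block has size 3, contributing (x + 1)^3

So m_A(x) = (x + 1)^3 = x^3 + 3*x^2 + 3*x + 1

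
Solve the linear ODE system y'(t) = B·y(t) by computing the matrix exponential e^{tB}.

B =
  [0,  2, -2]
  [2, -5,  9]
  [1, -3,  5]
e^{tB} =
  [t^2 + 1, -2*t^2 + 2*t, 4*t^2 - 2*t]
  [-t^2/2 + 2*t, t^2 - 5*t + 1, -2*t^2 + 9*t]
  [-t^2/2 + t, t^2 - 3*t, -2*t^2 + 5*t + 1]

Strategy: write B = P · J · P⁻¹ where J is a Jordan canonical form, so e^{tB} = P · e^{tJ} · P⁻¹, and e^{tJ} can be computed block-by-block.

B has Jordan form
J =
  [0, 1, 0]
  [0, 0, 1]
  [0, 0, 0]
(up to reordering of blocks).

Per-block formulas:
  For a 3×3 Jordan block J_3(0): exp(t · J_3(0)) = e^(0t)·(I + t·N + (t^2/2)·N^2), where N is the 3×3 nilpotent shift.

After assembling e^{tJ} and conjugating by P, we get:

e^{tB} =
  [t^2 + 1, -2*t^2 + 2*t, 4*t^2 - 2*t]
  [-t^2/2 + 2*t, t^2 - 5*t + 1, -2*t^2 + 9*t]
  [-t^2/2 + t, t^2 - 3*t, -2*t^2 + 5*t + 1]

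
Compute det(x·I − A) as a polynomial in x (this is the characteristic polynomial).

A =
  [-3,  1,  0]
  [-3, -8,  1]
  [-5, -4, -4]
x^3 + 15*x^2 + 75*x + 125

Expanding det(x·I − A) (e.g. by cofactor expansion or by noting that A is similar to its Jordan form J, which has the same characteristic polynomial as A) gives
  χ_A(x) = x^3 + 15*x^2 + 75*x + 125
which factors as (x + 5)^3. The eigenvalues (with algebraic multiplicities) are λ = -5 with multiplicity 3.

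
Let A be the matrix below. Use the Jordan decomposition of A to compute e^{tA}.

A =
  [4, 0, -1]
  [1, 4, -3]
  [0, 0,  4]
e^{tA} =
  [exp(4*t), 0, -t*exp(4*t)]
  [t*exp(4*t), exp(4*t), -t^2*exp(4*t)/2 - 3*t*exp(4*t)]
  [0, 0, exp(4*t)]

Strategy: write A = P · J · P⁻¹ where J is a Jordan canonical form, so e^{tA} = P · e^{tJ} · P⁻¹, and e^{tJ} can be computed block-by-block.

A has Jordan form
J =
  [4, 1, 0]
  [0, 4, 1]
  [0, 0, 4]
(up to reordering of blocks).

Per-block formulas:
  For a 3×3 Jordan block J_3(4): exp(t · J_3(4)) = e^(4t)·(I + t·N + (t^2/2)·N^2), where N is the 3×3 nilpotent shift.

After assembling e^{tJ} and conjugating by P, we get:

e^{tA} =
  [exp(4*t), 0, -t*exp(4*t)]
  [t*exp(4*t), exp(4*t), -t^2*exp(4*t)/2 - 3*t*exp(4*t)]
  [0, 0, exp(4*t)]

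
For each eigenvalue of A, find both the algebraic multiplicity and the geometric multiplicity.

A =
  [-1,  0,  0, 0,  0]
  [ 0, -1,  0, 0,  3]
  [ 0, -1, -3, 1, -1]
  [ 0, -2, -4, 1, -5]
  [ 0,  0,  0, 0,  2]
λ = -1: alg = 4, geom = 3; λ = 2: alg = 1, geom = 1

Step 1 — factor the characteristic polynomial to read off the algebraic multiplicities:
  χ_A(x) = (x - 2)*(x + 1)^4

Step 2 — compute geometric multiplicities via the rank-nullity identity g(λ) = n − rank(A − λI):
  rank(A − (-1)·I) = 2, so dim ker(A − (-1)·I) = n − 2 = 3
  rank(A − (2)·I) = 4, so dim ker(A − (2)·I) = n − 4 = 1

Summary:
  λ = -1: algebraic multiplicity = 4, geometric multiplicity = 3
  λ = 2: algebraic multiplicity = 1, geometric multiplicity = 1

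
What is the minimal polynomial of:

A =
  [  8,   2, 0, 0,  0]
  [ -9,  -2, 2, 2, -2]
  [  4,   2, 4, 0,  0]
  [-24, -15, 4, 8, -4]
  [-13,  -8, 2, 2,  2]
x^3 - 12*x^2 + 48*x - 64

The characteristic polynomial is χ_A(x) = (x - 4)^5, so the eigenvalues are known. The minimal polynomial is
  m_A(x) = Π_λ (x − λ)^{k_λ}
where k_λ is the size of the *largest* Jordan block for λ (equivalently, the smallest k with (A − λI)^k v = 0 for every generalised eigenvector v of λ).

  λ = 4: largest Jordan block has size 3, contributing (x − 4)^3

So m_A(x) = (x - 4)^3 = x^3 - 12*x^2 + 48*x - 64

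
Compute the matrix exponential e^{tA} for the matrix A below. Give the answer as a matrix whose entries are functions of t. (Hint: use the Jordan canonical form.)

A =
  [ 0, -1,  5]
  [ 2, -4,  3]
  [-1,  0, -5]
e^{tA} =
  [t^2*exp(-3*t) + 3*t*exp(-3*t) + exp(-3*t), -t^2*exp(-3*t) - t*exp(-3*t), t^2*exp(-3*t) + 5*t*exp(-3*t)]
  [t^2*exp(-3*t)/2 + 2*t*exp(-3*t), -t^2*exp(-3*t)/2 - t*exp(-3*t) + exp(-3*t), t^2*exp(-3*t)/2 + 3*t*exp(-3*t)]
  [-t^2*exp(-3*t)/2 - t*exp(-3*t), t^2*exp(-3*t)/2, -t^2*exp(-3*t)/2 - 2*t*exp(-3*t) + exp(-3*t)]

Strategy: write A = P · J · P⁻¹ where J is a Jordan canonical form, so e^{tA} = P · e^{tJ} · P⁻¹, and e^{tJ} can be computed block-by-block.

A has Jordan form
J =
  [-3,  1,  0]
  [ 0, -3,  1]
  [ 0,  0, -3]
(up to reordering of blocks).

Per-block formulas:
  For a 3×3 Jordan block J_3(-3): exp(t · J_3(-3)) = e^(-3t)·(I + t·N + (t^2/2)·N^2), where N is the 3×3 nilpotent shift.

After assembling e^{tJ} and conjugating by P, we get:

e^{tA} =
  [t^2*exp(-3*t) + 3*t*exp(-3*t) + exp(-3*t), -t^2*exp(-3*t) - t*exp(-3*t), t^2*exp(-3*t) + 5*t*exp(-3*t)]
  [t^2*exp(-3*t)/2 + 2*t*exp(-3*t), -t^2*exp(-3*t)/2 - t*exp(-3*t) + exp(-3*t), t^2*exp(-3*t)/2 + 3*t*exp(-3*t)]
  [-t^2*exp(-3*t)/2 - t*exp(-3*t), t^2*exp(-3*t)/2, -t^2*exp(-3*t)/2 - 2*t*exp(-3*t) + exp(-3*t)]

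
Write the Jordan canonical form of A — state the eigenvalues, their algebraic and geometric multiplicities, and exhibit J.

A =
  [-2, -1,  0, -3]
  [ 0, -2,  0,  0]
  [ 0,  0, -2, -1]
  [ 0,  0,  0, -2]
J_2(-2) ⊕ J_2(-2)

The characteristic polynomial is
  det(x·I − A) = x^4 + 8*x^3 + 24*x^2 + 32*x + 16 = (x + 2)^4

Eigenvalues and multiplicities (the geometric multiplicity of λ is n − rank(A − λI), which equals the number of Jordan blocks for λ):
  λ = -2: algebraic multiplicity = 4, geometric multiplicity = 2

Determining the block sizes for each eigenvalue:
  λ = -2: with am = 4 and gm = 2, the partition is not yet determined (e.g. several partitions of 4 into 2 parts exist). Let N = A − (-2)·I. Computing rank(N^1) = 2, rank(N^2) = 0; the number of blocks of size ≥ j is rank(N^{j−1}) − rank(N^j), giving [2, 2]. So we have 2 block(s) of size 2 → block sizes [2, 2]

Assembling the blocks gives a Jordan form
J =
  [-2,  1,  0,  0]
  [ 0, -2,  0,  0]
  [ 0,  0, -2,  1]
  [ 0,  0,  0, -2]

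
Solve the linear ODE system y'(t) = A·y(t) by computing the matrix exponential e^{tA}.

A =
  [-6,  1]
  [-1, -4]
e^{tA} =
  [-t*exp(-5*t) + exp(-5*t), t*exp(-5*t)]
  [-t*exp(-5*t), t*exp(-5*t) + exp(-5*t)]

Strategy: write A = P · J · P⁻¹ where J is a Jordan canonical form, so e^{tA} = P · e^{tJ} · P⁻¹, and e^{tJ} can be computed block-by-block.

A has Jordan form
J =
  [-5,  1]
  [ 0, -5]
(up to reordering of blocks).

Per-block formulas:
  For a 2×2 Jordan block J_2(-5): exp(t · J_2(-5)) = e^(-5t)·(I + t·N), where N is the 2×2 nilpotent shift.

After assembling e^{tJ} and conjugating by P, we get:

e^{tA} =
  [-t*exp(-5*t) + exp(-5*t), t*exp(-5*t)]
  [-t*exp(-5*t), t*exp(-5*t) + exp(-5*t)]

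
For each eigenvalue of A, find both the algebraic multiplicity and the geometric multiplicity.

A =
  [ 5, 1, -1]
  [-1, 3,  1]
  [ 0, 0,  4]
λ = 4: alg = 3, geom = 2

Step 1 — factor the characteristic polynomial to read off the algebraic multiplicities:
  χ_A(x) = (x - 4)^3

Step 2 — compute geometric multiplicities via the rank-nullity identity g(λ) = n − rank(A − λI):
  rank(A − (4)·I) = 1, so dim ker(A − (4)·I) = n − 1 = 2

Summary:
  λ = 4: algebraic multiplicity = 3, geometric multiplicity = 2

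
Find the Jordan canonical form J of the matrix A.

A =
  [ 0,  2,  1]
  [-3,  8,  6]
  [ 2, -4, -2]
J_3(2)

The characteristic polynomial is
  det(x·I − A) = x^3 - 6*x^2 + 12*x - 8 = (x - 2)^3

Eigenvalues and multiplicities (the geometric multiplicity of λ is n − rank(A − λI), which equals the number of Jordan blocks for λ):
  λ = 2: algebraic multiplicity = 3, geometric multiplicity = 1

Determining the block sizes for each eigenvalue:
  λ = 2: one block (gm = 1), so the single block has size am = 3 → block sizes [3]

Assembling the blocks gives a Jordan form
J =
  [2, 1, 0]
  [0, 2, 1]
  [0, 0, 2]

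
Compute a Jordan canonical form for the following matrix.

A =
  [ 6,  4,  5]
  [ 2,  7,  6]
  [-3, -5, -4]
J_3(3)

The characteristic polynomial is
  det(x·I − A) = x^3 - 9*x^2 + 27*x - 27 = (x - 3)^3

Eigenvalues and multiplicities (the geometric multiplicity of λ is n − rank(A − λI), which equals the number of Jordan blocks for λ):
  λ = 3: algebraic multiplicity = 3, geometric multiplicity = 1

Determining the block sizes for each eigenvalue:
  λ = 3: one block (gm = 1), so the single block has size am = 3 → block sizes [3]

Assembling the blocks gives a Jordan form
J =
  [3, 1, 0]
  [0, 3, 1]
  [0, 0, 3]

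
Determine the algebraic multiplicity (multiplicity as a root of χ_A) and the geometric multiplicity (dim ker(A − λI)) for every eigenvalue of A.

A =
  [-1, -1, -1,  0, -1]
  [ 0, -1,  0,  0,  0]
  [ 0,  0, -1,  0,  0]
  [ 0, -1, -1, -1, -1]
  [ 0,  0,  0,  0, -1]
λ = -1: alg = 5, geom = 4

Step 1 — factor the characteristic polynomial to read off the algebraic multiplicities:
  χ_A(x) = (x + 1)^5

Step 2 — compute geometric multiplicities via the rank-nullity identity g(λ) = n − rank(A − λI):
  rank(A − (-1)·I) = 1, so dim ker(A − (-1)·I) = n − 1 = 4

Summary:
  λ = -1: algebraic multiplicity = 5, geometric multiplicity = 4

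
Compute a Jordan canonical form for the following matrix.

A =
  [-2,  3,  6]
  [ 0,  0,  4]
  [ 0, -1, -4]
J_2(-2) ⊕ J_1(-2)

The characteristic polynomial is
  det(x·I − A) = x^3 + 6*x^2 + 12*x + 8 = (x + 2)^3

Eigenvalues and multiplicities (the geometric multiplicity of λ is n − rank(A − λI), which equals the number of Jordan blocks for λ):
  λ = -2: algebraic multiplicity = 3, geometric multiplicity = 2

Determining the block sizes for each eigenvalue:
  λ = -2: 2 blocks summing to 3 forces exactly one block of size 2 and the rest size 1 → block sizes [2, 1]

Assembling the blocks gives a Jordan form
J =
  [-2,  1,  0]
  [ 0, -2,  0]
  [ 0,  0, -2]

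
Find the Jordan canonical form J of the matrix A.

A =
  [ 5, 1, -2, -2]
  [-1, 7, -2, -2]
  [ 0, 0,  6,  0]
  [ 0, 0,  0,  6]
J_2(6) ⊕ J_1(6) ⊕ J_1(6)

The characteristic polynomial is
  det(x·I − A) = x^4 - 24*x^3 + 216*x^2 - 864*x + 1296 = (x - 6)^4

Eigenvalues and multiplicities (the geometric multiplicity of λ is n − rank(A − λI), which equals the number of Jordan blocks for λ):
  λ = 6: algebraic multiplicity = 4, geometric multiplicity = 3

Determining the block sizes for each eigenvalue:
  λ = 6: 3 blocks summing to 4 forces exactly one block of size 2 and the rest size 1 → block sizes [2, 1, 1]

Assembling the blocks gives a Jordan form
J =
  [6, 1, 0, 0]
  [0, 6, 0, 0]
  [0, 0, 6, 0]
  [0, 0, 0, 6]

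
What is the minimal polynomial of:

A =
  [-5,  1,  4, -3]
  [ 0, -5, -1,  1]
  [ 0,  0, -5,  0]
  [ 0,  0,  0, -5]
x^3 + 15*x^2 + 75*x + 125

The characteristic polynomial is χ_A(x) = (x + 5)^4, so the eigenvalues are known. The minimal polynomial is
  m_A(x) = Π_λ (x − λ)^{k_λ}
where k_λ is the size of the *largest* Jordan block for λ (equivalently, the smallest k with (A − λI)^k v = 0 for every generalised eigenvector v of λ).

  λ = -5: largest Jordan block has size 3, contributing (x + 5)^3

So m_A(x) = (x + 5)^3 = x^3 + 15*x^2 + 75*x + 125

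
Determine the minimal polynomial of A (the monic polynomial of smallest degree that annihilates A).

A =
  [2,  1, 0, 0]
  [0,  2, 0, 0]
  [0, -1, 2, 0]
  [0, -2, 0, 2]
x^2 - 4*x + 4

The characteristic polynomial is χ_A(x) = (x - 2)^4, so the eigenvalues are known. The minimal polynomial is
  m_A(x) = Π_λ (x − λ)^{k_λ}
where k_λ is the size of the *largest* Jordan block for λ (equivalently, the smallest k with (A − λI)^k v = 0 for every generalised eigenvector v of λ).

  λ = 2: largest Jordan block has size 2, contributing (x − 2)^2

So m_A(x) = (x - 2)^2 = x^2 - 4*x + 4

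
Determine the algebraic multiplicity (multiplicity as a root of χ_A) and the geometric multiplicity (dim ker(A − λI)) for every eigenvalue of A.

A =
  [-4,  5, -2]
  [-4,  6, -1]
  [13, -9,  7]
λ = 3: alg = 3, geom = 1

Step 1 — factor the characteristic polynomial to read off the algebraic multiplicities:
  χ_A(x) = (x - 3)^3

Step 2 — compute geometric multiplicities via the rank-nullity identity g(λ) = n − rank(A − λI):
  rank(A − (3)·I) = 2, so dim ker(A − (3)·I) = n − 2 = 1

Summary:
  λ = 3: algebraic multiplicity = 3, geometric multiplicity = 1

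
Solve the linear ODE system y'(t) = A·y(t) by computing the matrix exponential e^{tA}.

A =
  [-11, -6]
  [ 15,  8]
e^{tA} =
  [-9*exp(-t) + 10*exp(-2*t), -6*exp(-t) + 6*exp(-2*t)]
  [15*exp(-t) - 15*exp(-2*t), 10*exp(-t) - 9*exp(-2*t)]

Strategy: write A = P · J · P⁻¹ where J is a Jordan canonical form, so e^{tA} = P · e^{tJ} · P⁻¹, and e^{tJ} can be computed block-by-block.

A has Jordan form
J =
  [-2,  0]
  [ 0, -1]
(up to reordering of blocks).

Per-block formulas:
  For a 1×1 block at λ = -1: exp(t · [-1]) = [e^(-1t)].
  For a 1×1 block at λ = -2: exp(t · [-2]) = [e^(-2t)].

After assembling e^{tJ} and conjugating by P, we get:

e^{tA} =
  [-9*exp(-t) + 10*exp(-2*t), -6*exp(-t) + 6*exp(-2*t)]
  [15*exp(-t) - 15*exp(-2*t), 10*exp(-t) - 9*exp(-2*t)]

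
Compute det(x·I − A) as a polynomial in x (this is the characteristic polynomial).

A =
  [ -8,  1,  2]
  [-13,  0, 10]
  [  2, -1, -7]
x^3 + 15*x^2 + 75*x + 125

Expanding det(x·I − A) (e.g. by cofactor expansion or by noting that A is similar to its Jordan form J, which has the same characteristic polynomial as A) gives
  χ_A(x) = x^3 + 15*x^2 + 75*x + 125
which factors as (x + 5)^3. The eigenvalues (with algebraic multiplicities) are λ = -5 with multiplicity 3.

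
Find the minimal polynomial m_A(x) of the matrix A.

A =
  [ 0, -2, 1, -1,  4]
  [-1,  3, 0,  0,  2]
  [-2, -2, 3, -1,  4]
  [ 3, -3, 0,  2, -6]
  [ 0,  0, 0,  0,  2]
x^3 - 6*x^2 + 12*x - 8

The characteristic polynomial is χ_A(x) = (x - 2)^5, so the eigenvalues are known. The minimal polynomial is
  m_A(x) = Π_λ (x − λ)^{k_λ}
where k_λ is the size of the *largest* Jordan block for λ (equivalently, the smallest k with (A − λI)^k v = 0 for every generalised eigenvector v of λ).

  λ = 2: largest Jordan block has size 3, contributing (x − 2)^3

So m_A(x) = (x - 2)^3 = x^3 - 6*x^2 + 12*x - 8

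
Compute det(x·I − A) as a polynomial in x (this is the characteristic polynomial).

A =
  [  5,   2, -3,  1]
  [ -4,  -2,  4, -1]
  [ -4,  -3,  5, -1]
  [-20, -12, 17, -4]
x^4 - 4*x^3 + 6*x^2 - 4*x + 1

Expanding det(x·I − A) (e.g. by cofactor expansion or by noting that A is similar to its Jordan form J, which has the same characteristic polynomial as A) gives
  χ_A(x) = x^4 - 4*x^3 + 6*x^2 - 4*x + 1
which factors as (x - 1)^4. The eigenvalues (with algebraic multiplicities) are λ = 1 with multiplicity 4.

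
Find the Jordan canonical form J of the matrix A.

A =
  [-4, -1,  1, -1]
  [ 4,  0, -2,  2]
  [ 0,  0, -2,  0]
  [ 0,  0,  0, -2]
J_2(-2) ⊕ J_1(-2) ⊕ J_1(-2)

The characteristic polynomial is
  det(x·I − A) = x^4 + 8*x^3 + 24*x^2 + 32*x + 16 = (x + 2)^4

Eigenvalues and multiplicities (the geometric multiplicity of λ is n − rank(A − λI), which equals the number of Jordan blocks for λ):
  λ = -2: algebraic multiplicity = 4, geometric multiplicity = 3

Determining the block sizes for each eigenvalue:
  λ = -2: 3 blocks summing to 4 forces exactly one block of size 2 and the rest size 1 → block sizes [2, 1, 1]

Assembling the blocks gives a Jordan form
J =
  [-2,  1,  0,  0]
  [ 0, -2,  0,  0]
  [ 0,  0, -2,  0]
  [ 0,  0,  0, -2]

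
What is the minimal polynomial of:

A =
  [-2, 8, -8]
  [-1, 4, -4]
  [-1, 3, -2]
x^3

The characteristic polynomial is χ_A(x) = x^3, so the eigenvalues are known. The minimal polynomial is
  m_A(x) = Π_λ (x − λ)^{k_λ}
where k_λ is the size of the *largest* Jordan block for λ (equivalently, the smallest k with (A − λI)^k v = 0 for every generalised eigenvector v of λ).

  λ = 0: largest Jordan block has size 3, contributing (x − 0)^3

So m_A(x) = x^3 = x^3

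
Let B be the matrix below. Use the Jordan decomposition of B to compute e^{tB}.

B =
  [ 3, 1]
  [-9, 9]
e^{tB} =
  [-3*t*exp(6*t) + exp(6*t), t*exp(6*t)]
  [-9*t*exp(6*t), 3*t*exp(6*t) + exp(6*t)]

Strategy: write B = P · J · P⁻¹ where J is a Jordan canonical form, so e^{tB} = P · e^{tJ} · P⁻¹, and e^{tJ} can be computed block-by-block.

B has Jordan form
J =
  [6, 1]
  [0, 6]
(up to reordering of blocks).

Per-block formulas:
  For a 2×2 Jordan block J_2(6): exp(t · J_2(6)) = e^(6t)·(I + t·N), where N is the 2×2 nilpotent shift.

After assembling e^{tJ} and conjugating by P, we get:

e^{tB} =
  [-3*t*exp(6*t) + exp(6*t), t*exp(6*t)]
  [-9*t*exp(6*t), 3*t*exp(6*t) + exp(6*t)]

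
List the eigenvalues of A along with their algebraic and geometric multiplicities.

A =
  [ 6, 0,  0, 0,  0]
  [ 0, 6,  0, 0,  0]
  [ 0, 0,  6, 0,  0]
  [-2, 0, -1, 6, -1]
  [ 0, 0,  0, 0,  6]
λ = 6: alg = 5, geom = 4

Step 1 — factor the characteristic polynomial to read off the algebraic multiplicities:
  χ_A(x) = (x - 6)^5

Step 2 — compute geometric multiplicities via the rank-nullity identity g(λ) = n − rank(A − λI):
  rank(A − (6)·I) = 1, so dim ker(A − (6)·I) = n − 1 = 4

Summary:
  λ = 6: algebraic multiplicity = 5, geometric multiplicity = 4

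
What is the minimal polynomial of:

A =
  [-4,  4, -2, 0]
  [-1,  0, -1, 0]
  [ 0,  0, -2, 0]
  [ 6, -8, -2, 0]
x^3 + 4*x^2 + 4*x

The characteristic polynomial is χ_A(x) = x*(x + 2)^3, so the eigenvalues are known. The minimal polynomial is
  m_A(x) = Π_λ (x − λ)^{k_λ}
where k_λ is the size of the *largest* Jordan block for λ (equivalently, the smallest k with (A − λI)^k v = 0 for every generalised eigenvector v of λ).

  λ = -2: largest Jordan block has size 2, contributing (x + 2)^2
  λ = 0: largest Jordan block has size 1, contributing (x − 0)

So m_A(x) = x*(x + 2)^2 = x^3 + 4*x^2 + 4*x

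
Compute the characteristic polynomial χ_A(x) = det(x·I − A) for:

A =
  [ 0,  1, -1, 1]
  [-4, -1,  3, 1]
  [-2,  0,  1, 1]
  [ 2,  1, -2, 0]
x^4

Expanding det(x·I − A) (e.g. by cofactor expansion or by noting that A is similar to its Jordan form J, which has the same characteristic polynomial as A) gives
  χ_A(x) = x^4
which factors as x^4. The eigenvalues (with algebraic multiplicities) are λ = 0 with multiplicity 4.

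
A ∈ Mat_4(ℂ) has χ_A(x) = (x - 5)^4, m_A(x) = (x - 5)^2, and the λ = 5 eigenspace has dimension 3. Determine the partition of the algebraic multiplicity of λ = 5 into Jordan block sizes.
Block sizes for λ = 5: [2, 1, 1]

Step 1 — from the characteristic polynomial, algebraic multiplicity of λ = 5 is 4. From dim ker(A − (5)·I) = 3, there are exactly 3 Jordan blocks for λ = 5.
Step 2 — from the minimal polynomial, the factor (x − 5)^2 tells us the largest block for λ = 5 has size 2.
Step 3 — with total size 4, 3 blocks, and largest block 2, the block sizes (in nonincreasing order) are [2, 1, 1].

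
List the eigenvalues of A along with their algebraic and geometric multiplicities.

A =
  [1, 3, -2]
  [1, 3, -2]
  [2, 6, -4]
λ = 0: alg = 3, geom = 2

Step 1 — factor the characteristic polynomial to read off the algebraic multiplicities:
  χ_A(x) = x^3

Step 2 — compute geometric multiplicities via the rank-nullity identity g(λ) = n − rank(A − λI):
  rank(A − (0)·I) = 1, so dim ker(A − (0)·I) = n − 1 = 2

Summary:
  λ = 0: algebraic multiplicity = 3, geometric multiplicity = 2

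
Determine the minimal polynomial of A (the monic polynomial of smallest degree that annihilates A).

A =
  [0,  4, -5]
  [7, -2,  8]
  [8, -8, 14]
x^3 - 12*x^2 + 48*x - 64

The characteristic polynomial is χ_A(x) = (x - 4)^3, so the eigenvalues are known. The minimal polynomial is
  m_A(x) = Π_λ (x − λ)^{k_λ}
where k_λ is the size of the *largest* Jordan block for λ (equivalently, the smallest k with (A − λI)^k v = 0 for every generalised eigenvector v of λ).

  λ = 4: largest Jordan block has size 3, contributing (x − 4)^3

So m_A(x) = (x - 4)^3 = x^3 - 12*x^2 + 48*x - 64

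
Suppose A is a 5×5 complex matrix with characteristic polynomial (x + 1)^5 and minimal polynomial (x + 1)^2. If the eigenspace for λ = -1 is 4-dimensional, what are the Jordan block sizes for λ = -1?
Block sizes for λ = -1: [2, 1, 1, 1]

Step 1 — from the characteristic polynomial, algebraic multiplicity of λ = -1 is 5. From dim ker(A − (-1)·I) = 4, there are exactly 4 Jordan blocks for λ = -1.
Step 2 — from the minimal polynomial, the factor (x + 1)^2 tells us the largest block for λ = -1 has size 2.
Step 3 — with total size 5, 4 blocks, and largest block 2, the block sizes (in nonincreasing order) are [2, 1, 1, 1].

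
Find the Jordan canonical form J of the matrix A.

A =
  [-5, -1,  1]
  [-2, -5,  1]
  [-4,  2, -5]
J_3(-5)

The characteristic polynomial is
  det(x·I − A) = x^3 + 15*x^2 + 75*x + 125 = (x + 5)^3

Eigenvalues and multiplicities (the geometric multiplicity of λ is n − rank(A − λI), which equals the number of Jordan blocks for λ):
  λ = -5: algebraic multiplicity = 3, geometric multiplicity = 1

Determining the block sizes for each eigenvalue:
  λ = -5: one block (gm = 1), so the single block has size am = 3 → block sizes [3]

Assembling the blocks gives a Jordan form
J =
  [-5,  1,  0]
  [ 0, -5,  1]
  [ 0,  0, -5]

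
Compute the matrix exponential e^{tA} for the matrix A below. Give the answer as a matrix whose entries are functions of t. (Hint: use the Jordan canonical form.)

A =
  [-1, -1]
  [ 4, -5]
e^{tA} =
  [2*t*exp(-3*t) + exp(-3*t), -t*exp(-3*t)]
  [4*t*exp(-3*t), -2*t*exp(-3*t) + exp(-3*t)]

Strategy: write A = P · J · P⁻¹ where J is a Jordan canonical form, so e^{tA} = P · e^{tJ} · P⁻¹, and e^{tJ} can be computed block-by-block.

A has Jordan form
J =
  [-3,  1]
  [ 0, -3]
(up to reordering of blocks).

Per-block formulas:
  For a 2×2 Jordan block J_2(-3): exp(t · J_2(-3)) = e^(-3t)·(I + t·N), where N is the 2×2 nilpotent shift.

After assembling e^{tJ} and conjugating by P, we get:

e^{tA} =
  [2*t*exp(-3*t) + exp(-3*t), -t*exp(-3*t)]
  [4*t*exp(-3*t), -2*t*exp(-3*t) + exp(-3*t)]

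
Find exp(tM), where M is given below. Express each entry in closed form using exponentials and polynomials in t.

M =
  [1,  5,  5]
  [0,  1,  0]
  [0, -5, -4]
e^{tM} =
  [exp(t), exp(t) - exp(-4*t), exp(t) - exp(-4*t)]
  [0, exp(t), 0]
  [0, -exp(t) + exp(-4*t), exp(-4*t)]

Strategy: write M = P · J · P⁻¹ where J is a Jordan canonical form, so e^{tM} = P · e^{tJ} · P⁻¹, and e^{tJ} can be computed block-by-block.

M has Jordan form
J =
  [-4, 0, 0]
  [ 0, 1, 0]
  [ 0, 0, 1]
(up to reordering of blocks).

Per-block formulas:
  For a 1×1 block at λ = -4: exp(t · [-4]) = [e^(-4t)].
  For a 1×1 block at λ = 1: exp(t · [1]) = [e^(1t)].

After assembling e^{tJ} and conjugating by P, we get:

e^{tM} =
  [exp(t), exp(t) - exp(-4*t), exp(t) - exp(-4*t)]
  [0, exp(t), 0]
  [0, -exp(t) + exp(-4*t), exp(-4*t)]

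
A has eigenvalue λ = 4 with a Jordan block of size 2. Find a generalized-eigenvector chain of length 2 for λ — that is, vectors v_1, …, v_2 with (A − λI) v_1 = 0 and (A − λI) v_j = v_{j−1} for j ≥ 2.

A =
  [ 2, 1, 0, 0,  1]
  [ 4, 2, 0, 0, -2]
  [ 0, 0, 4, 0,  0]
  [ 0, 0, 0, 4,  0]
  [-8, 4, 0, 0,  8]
A Jordan chain for λ = 4 of length 2:
v_1 = (-2, 4, 0, 0, -8)ᵀ
v_2 = (1, 0, 0, 0, 0)ᵀ

Let N = A − (4)·I. We want v_2 with N^2 v_2 = 0 but N^1 v_2 ≠ 0; then v_{j-1} := N · v_j for j = 2, …, 2.

Pick v_2 = (1, 0, 0, 0, 0)ᵀ.
Then v_1 = N · v_2 = (-2, 4, 0, 0, -8)ᵀ.

Sanity check: (A − (4)·I) v_1 = (0, 0, 0, 0, 0)ᵀ = 0. ✓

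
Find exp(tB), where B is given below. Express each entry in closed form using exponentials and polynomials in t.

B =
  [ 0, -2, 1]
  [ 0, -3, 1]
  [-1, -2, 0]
e^{tB} =
  [t*exp(-t) + exp(-t), -2*t*exp(-t), t*exp(-t)]
  [-t^2*exp(-t)/2, t^2*exp(-t) - 2*t*exp(-t) + exp(-t), -t^2*exp(-t)/2 + t*exp(-t)]
  [-t^2*exp(-t) - t*exp(-t), 2*t^2*exp(-t) - 2*t*exp(-t), -t^2*exp(-t) + t*exp(-t) + exp(-t)]

Strategy: write B = P · J · P⁻¹ where J is a Jordan canonical form, so e^{tB} = P · e^{tJ} · P⁻¹, and e^{tJ} can be computed block-by-block.

B has Jordan form
J =
  [-1,  1,  0]
  [ 0, -1,  1]
  [ 0,  0, -1]
(up to reordering of blocks).

Per-block formulas:
  For a 3×3 Jordan block J_3(-1): exp(t · J_3(-1)) = e^(-1t)·(I + t·N + (t^2/2)·N^2), where N is the 3×3 nilpotent shift.

After assembling e^{tJ} and conjugating by P, we get:

e^{tB} =
  [t*exp(-t) + exp(-t), -2*t*exp(-t), t*exp(-t)]
  [-t^2*exp(-t)/2, t^2*exp(-t) - 2*t*exp(-t) + exp(-t), -t^2*exp(-t)/2 + t*exp(-t)]
  [-t^2*exp(-t) - t*exp(-t), 2*t^2*exp(-t) - 2*t*exp(-t), -t^2*exp(-t) + t*exp(-t) + exp(-t)]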